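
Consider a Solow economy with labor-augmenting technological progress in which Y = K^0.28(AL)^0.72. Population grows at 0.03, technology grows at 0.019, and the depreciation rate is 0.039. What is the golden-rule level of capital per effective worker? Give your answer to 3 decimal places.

Break-even investment rate: n + g + δ = 0.03 + 0.019 + 0.039 = 0.088.
Golden rule sets MPK = n+g+δ: 0.28·k^(0.28−1) = 0.088, so k_gold = (0.28/0.088)^(1/0.72) ≈ 4.9907.

k_gold ≈ 4.991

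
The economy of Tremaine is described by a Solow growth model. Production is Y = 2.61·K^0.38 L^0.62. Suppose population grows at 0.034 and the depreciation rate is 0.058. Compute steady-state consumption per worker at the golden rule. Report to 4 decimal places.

The effective depreciation rate is n + δ = 0.034 + 0.058 = 0.092.
Golden rule sets MPK = n+δ: 0.38·2.61·k^(0.38−1) = 0.092, so k_gold = (0.38·2.61/0.092)^(1/0.62) ≈ 46.2959.
y_gold = 2.61·46.2959^0.38 ≈ 11.2085.
c_gold = y_gold − (n+δ)·k_gold = 11.2085 − 0.092·46.2959 ≈ 6.9493.

c_gold ≈ 6.9493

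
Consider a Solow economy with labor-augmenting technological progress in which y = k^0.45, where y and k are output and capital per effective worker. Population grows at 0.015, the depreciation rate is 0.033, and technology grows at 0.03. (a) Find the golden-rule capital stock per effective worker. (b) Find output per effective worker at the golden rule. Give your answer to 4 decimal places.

Capital per effective worker breaks even when investment replaces (n + g + δ)·k; here n + g + δ = 0.078.
Maximizing c = f(k) − (n+g+δ)·k gives f'(k) = n+g+δ, i.e. 0.45·k^(0.45−1) = 0.078, so k_gold = (0.45/0.078)^(1/0.55) ≈ 24.2020.
y_gold = 24.2020^0.45 ≈ 4.1950.

(a) k_gold ≈ 24.2020; (b) y_gold ≈ 4.1950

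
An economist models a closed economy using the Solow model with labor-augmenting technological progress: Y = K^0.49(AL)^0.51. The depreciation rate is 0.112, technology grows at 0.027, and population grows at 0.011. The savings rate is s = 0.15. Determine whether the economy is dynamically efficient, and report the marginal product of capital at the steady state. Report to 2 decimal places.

Break-even investment rate: n + g + δ = 0.011 + 0.027 + 0.112 = 0.15.
Steady-state k*: s·k^0.49 = 0.15·k gives k* = (0.15/0.15)^(1/0.51) ≈ 1.0000.
MPK = 0.49·1.0000^(-0.51) ≈ 0.4900.
MPK > n+g+δ = 0.15, so the economy is dynamically efficient (under-saving).

dynamically efficient; MPK ≈ 0.49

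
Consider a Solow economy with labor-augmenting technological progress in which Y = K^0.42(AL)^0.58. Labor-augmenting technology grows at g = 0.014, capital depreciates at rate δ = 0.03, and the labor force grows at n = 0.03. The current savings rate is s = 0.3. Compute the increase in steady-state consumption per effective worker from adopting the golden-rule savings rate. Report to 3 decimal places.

Capital per effective worker breaks even when investment replaces (n + g + δ)·k; here n + g + δ = 0.074.
Current steady state (s = 0.3): k* = (0.3/0.074)^(1/0.58) ≈ 11.1708, y* = 11.1708^0.42 ≈ 2.7555, c* = (1−0.3)·2.7555 ≈ 1.9288.
Setting f'(k) = n+g+δ gives 0.42·k^(0.42−1) = 0.074, hence k_gold = (0.42/0.074)^(1/0.58) ≈ 19.9540.
y_gold = 19.9540^0.42 ≈ 3.5157, c_gold = y_gold − 0.074·k_gold ≈ 2.0391.
Gain: Δc = 2.0391 − 1.9288 ≈ 0.1103.

Δc ≈ 0.110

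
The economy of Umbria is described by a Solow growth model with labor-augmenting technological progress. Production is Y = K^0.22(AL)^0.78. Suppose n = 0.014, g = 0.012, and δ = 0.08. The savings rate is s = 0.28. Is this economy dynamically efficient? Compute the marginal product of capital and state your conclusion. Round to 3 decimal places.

dynamically inefficient; MPK ≈ 0.083

Capital per effective worker breaks even when investment replaces (n + g + δ)·k; here n + g + δ = 0.106.
Steady-state k*: s·k^0.22 = 0.106·k gives k* = (0.28/0.106)^(1/0.78) ≈ 3.4741.
MPK = 0.22·3.4741^(-0.78) ≈ 0.0833.
MPK < n+g+δ = 0.106, so the economy is dynamically inefficient (over-saving).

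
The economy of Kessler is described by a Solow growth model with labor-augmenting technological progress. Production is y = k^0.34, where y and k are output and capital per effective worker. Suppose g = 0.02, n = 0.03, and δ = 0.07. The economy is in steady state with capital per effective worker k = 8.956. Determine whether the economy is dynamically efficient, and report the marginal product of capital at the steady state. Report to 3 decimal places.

dynamically inefficient; MPK ≈ 0.080

n + g + δ = 0.03 + 0.02 + 0.07 = 0.12.
MPK = 0.34·k^(0.34−1) = 0.34·8.956^(-0.66) ≈ 0.0800.
MPK < 0.12, so the economy is dynamically inefficient (over-saving).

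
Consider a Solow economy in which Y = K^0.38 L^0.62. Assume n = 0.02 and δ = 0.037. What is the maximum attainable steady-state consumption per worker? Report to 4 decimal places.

Break-even investment rate: n + δ = 0.02 + 0.037 = 0.057.
Maximizing c = f(k) − (n+δ)·k gives f'(k) = n+δ, i.e. 0.38·k^(0.38−1) = 0.057, so k_gold = (0.38/0.057)^(1/0.62) ≈ 21.3248.
y_gold = 21.3248^0.38 ≈ 3.1987.
c_gold = y_gold − (n+δ)·k_gold = 3.1987 − 0.057·21.3248 ≈ 1.9832.

c_gold ≈ 1.9832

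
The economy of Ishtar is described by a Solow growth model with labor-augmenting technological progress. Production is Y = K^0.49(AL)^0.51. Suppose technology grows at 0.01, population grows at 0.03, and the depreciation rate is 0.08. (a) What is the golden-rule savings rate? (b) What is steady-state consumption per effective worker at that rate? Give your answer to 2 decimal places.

The effective depreciation rate is n + g + δ = 0.03 + 0.01 + 0.08 = 0.12.
For Cobb-Douglas, s_gold equals capital's share: s_gold = 0.49.
Maximizing c = f(k) − (n+g+δ)·k gives f'(k) = n+g+δ, i.e. 0.49·k^(0.49−1) = 0.12, so k_gold = (0.49/0.12)^(1/0.51) ≈ 15.7786.
y_gold = 15.7786^0.49 ≈ 3.8641; c_gold = (1−0.49)·y_gold ≈ 1.9707.

(a) s_gold = 0.49; (b) c_gold ≈ 1.97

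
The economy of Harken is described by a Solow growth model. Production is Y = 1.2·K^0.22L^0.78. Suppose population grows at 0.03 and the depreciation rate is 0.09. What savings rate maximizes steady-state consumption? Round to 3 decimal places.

s_gold = 0.220

Capital per worker breaks even when investment replaces (n + δ)·k; here n + δ = 0.12.
At the golden rule MPK = n+δ, and in any Cobb-Douglas steady state s = (n+δ)·k/y = MPK·k/y = capital's share 0.22.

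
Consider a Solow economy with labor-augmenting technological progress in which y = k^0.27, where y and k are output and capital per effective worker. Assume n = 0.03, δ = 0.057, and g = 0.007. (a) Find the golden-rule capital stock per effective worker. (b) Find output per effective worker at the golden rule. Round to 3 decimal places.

(a) k_gold ≈ 4.243; (b) y_gold ≈ 1.477

n + g + δ = 0.03 + 0.007 + 0.057 = 0.094.
At the golden rule the marginal product of capital equals n+g+δ: 0.27·k^(0.27−1) = 0.094. Solving, k_gold = (0.27/0.094)^(1/0.73) ≈ 4.2435.
y_gold = 4.2435^0.27 ≈ 1.4774.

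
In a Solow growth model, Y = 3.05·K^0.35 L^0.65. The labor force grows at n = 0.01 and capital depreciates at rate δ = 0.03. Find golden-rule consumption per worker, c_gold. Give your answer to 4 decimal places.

c_gold ≈ 11.6205

Break-even investment rate: n + δ = 0.01 + 0.03 = 0.04.
Golden rule sets MPK = n+δ: 0.35·3.05·k^(0.35−1) = 0.04, so k_gold = (0.35·3.05/0.04)^(1/0.65) ≈ 156.4299.
y_gold = 3.05·156.4299^0.35 ≈ 17.8777.
c_gold = y_gold − (n+δ)·k_gold = 17.8777 − 0.04·156.4299 ≈ 11.6205.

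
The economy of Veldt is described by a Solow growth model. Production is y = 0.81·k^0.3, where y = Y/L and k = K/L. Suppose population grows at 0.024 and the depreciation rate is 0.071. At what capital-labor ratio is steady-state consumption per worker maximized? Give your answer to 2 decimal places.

Capital per worker breaks even when investment replaces (n + δ)·k; here n + δ = 0.095.
Golden rule sets MPK = n+δ: 0.3·0.81·k^(0.3−1) = 0.095, so k_gold = (0.3·0.81/0.095)^(1/0.7) ≈ 3.8255.

k_gold ≈ 3.83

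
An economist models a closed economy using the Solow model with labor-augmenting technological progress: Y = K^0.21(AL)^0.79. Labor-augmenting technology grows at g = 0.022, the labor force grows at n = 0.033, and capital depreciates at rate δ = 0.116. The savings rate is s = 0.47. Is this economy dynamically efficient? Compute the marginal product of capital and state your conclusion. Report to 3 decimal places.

Break-even investment rate: n + g + δ = 0.033 + 0.022 + 0.116 = 0.171.
Steady-state k*: s·k^0.21 = 0.171·k gives k* = (0.47/0.171)^(1/0.79) ≈ 3.5960.
MPK = 0.21·3.5960^(-0.79) ≈ 0.0764.
MPK < n+g+δ = 0.171, so the economy is dynamically inefficient (over-saving).

dynamically inefficient; MPK ≈ 0.076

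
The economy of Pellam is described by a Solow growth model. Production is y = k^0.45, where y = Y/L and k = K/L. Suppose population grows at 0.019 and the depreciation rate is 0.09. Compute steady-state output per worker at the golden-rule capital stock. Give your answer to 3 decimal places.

Capital per worker breaks even when investment replaces (n + δ)·k; here n + δ = 0.109.
At the golden rule the marginal product of capital equals n+δ: 0.45·k^(0.45−1) = 0.109. Solving, k_gold = (0.45/0.109)^(1/0.55) ≈ 13.1708.
Output: y_gold = k_gold^0.45 = 13.1708^0.45 ≈ 3.1903.

y_gold ≈ 3.190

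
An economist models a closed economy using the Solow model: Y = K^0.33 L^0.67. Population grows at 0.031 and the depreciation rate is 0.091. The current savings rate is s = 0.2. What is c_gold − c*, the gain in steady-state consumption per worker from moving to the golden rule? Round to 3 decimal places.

Capital per worker breaks even when investment replaces (n + δ)·k; here n + δ = 0.122.
Current steady state (s = 0.2): k* = (0.2/0.122)^(1/0.67) ≈ 2.0912, y* = 2.0912^0.33 ≈ 1.2757, c* = (1−0.2)·1.2757 ≈ 1.0205.
Golden rule sets MPK = n+δ: 0.33·k^(0.33−1) = 0.122, so k_gold = (0.33/0.122)^(1/0.67) ≈ 4.4158.
y_gold = 4.4158^0.33 ≈ 1.6325, c_gold = y_gold − 0.122·k_gold ≈ 1.0938.
Gain: Δc = 1.0938 − 1.0205 ≈ 0.0732.

Δc ≈ 0.073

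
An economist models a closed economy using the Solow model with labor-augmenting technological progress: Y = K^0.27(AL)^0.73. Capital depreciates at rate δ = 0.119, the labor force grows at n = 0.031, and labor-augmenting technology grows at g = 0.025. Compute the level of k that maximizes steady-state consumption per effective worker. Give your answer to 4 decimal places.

Capital per effective worker breaks even when investment replaces (n + g + δ)·k; here n + g + δ = 0.175.
Setting f'(k) = n+g+δ gives 0.27·k^(0.27−1) = 0.175, hence k_gold = (0.27/0.175)^(1/0.73) ≈ 1.8113.

k_gold ≈ 1.8113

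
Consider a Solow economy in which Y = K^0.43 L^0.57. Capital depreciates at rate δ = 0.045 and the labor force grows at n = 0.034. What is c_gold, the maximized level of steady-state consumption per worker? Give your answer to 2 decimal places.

c_gold ≈ 2.05

Capital per worker breaks even when investment replaces (n + δ)·k; here n + δ = 0.079.
Maximizing c = f(k) − (n+δ)·k gives f'(k) = n+δ, i.e. 0.43·k^(0.43−1) = 0.079, so k_gold = (0.43/0.079)^(1/0.57) ≈ 19.5411.
y_gold = 19.5411^0.43 ≈ 3.5901.
c_gold = y_gold − (n+δ)·k_gold = 3.5901 − 0.079·19.5411 ≈ 2.0464.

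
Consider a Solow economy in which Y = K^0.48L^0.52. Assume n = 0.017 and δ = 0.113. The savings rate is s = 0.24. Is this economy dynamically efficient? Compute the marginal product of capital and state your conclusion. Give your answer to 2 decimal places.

dynamically efficient; MPK ≈ 0.26

n + δ = 0.017 + 0.113 = 0.13.
Steady-state k*: s·k^0.48 = 0.13·k gives k* = (0.24/0.13)^(1/0.52) ≈ 3.2513.
MPK = 0.48·3.2513^(-0.52) ≈ 0.2600.
MPK > n+δ = 0.13, so the economy is dynamically efficient (under-saving).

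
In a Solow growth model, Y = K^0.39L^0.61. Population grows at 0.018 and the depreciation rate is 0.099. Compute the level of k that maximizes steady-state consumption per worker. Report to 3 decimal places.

Capital per worker breaks even when investment replaces (n + δ)·k; here n + δ = 0.117.
At the golden rule the marginal product of capital equals n+δ: 0.39·k^(0.39−1) = 0.117. Solving, k_gold = (0.39/0.117)^(1/0.61) ≈ 7.1974.

k_gold ≈ 7.197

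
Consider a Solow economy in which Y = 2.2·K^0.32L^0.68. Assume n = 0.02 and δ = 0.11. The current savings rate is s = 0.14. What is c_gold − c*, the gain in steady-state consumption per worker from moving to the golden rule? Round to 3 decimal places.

n + δ = 0.02 + 0.11 = 0.13.
Current steady state (s = 0.14): k* = (0.14·2.2/0.13)^(1/0.68) ≈ 3.5554, y* = 2.2·3.5554^0.32 ≈ 3.3015, c* = (1−0.14)·3.3015 ≈ 2.8393.
Setting f'(k) = n+δ gives 0.32·2.2·k^(0.32−1) = 0.13, hence k_gold = (0.32·2.2/0.13)^(1/0.68) ≈ 11.9913.
y_gold = 2.2·11.9913^0.32 ≈ 4.8715, c_gold = y_gold − 0.13·k_gold ≈ 3.3126.
Gain: Δc = 3.3126 − 2.8393 ≈ 0.4733.

Δc ≈ 0.473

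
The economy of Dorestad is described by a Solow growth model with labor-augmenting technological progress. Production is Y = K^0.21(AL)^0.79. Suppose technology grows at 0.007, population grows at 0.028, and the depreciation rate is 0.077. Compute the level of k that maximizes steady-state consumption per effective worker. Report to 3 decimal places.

k_gold ≈ 2.216

Break-even investment rate: n + g + δ = 0.028 + 0.007 + 0.077 = 0.112.
At the golden rule the marginal product of capital equals n+g+δ: 0.21·k^(0.21−1) = 0.112. Solving, k_gold = (0.21/0.112)^(1/0.79) ≈ 2.2160.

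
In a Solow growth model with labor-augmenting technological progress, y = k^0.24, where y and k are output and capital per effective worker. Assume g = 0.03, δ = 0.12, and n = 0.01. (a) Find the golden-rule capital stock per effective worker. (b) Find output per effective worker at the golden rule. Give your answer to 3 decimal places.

Break-even investment rate: n + g + δ = 0.01 + 0.03 + 0.12 = 0.16.
Setting f'(k) = n+g+δ gives 0.24·k^(0.24−1) = 0.16, hence k_gold = (0.24/0.16)^(1/0.76) ≈ 1.7049.
y_gold = 1.7049^0.24 ≈ 1.1366.

(a) k_gold ≈ 1.705; (b) y_gold ≈ 1.137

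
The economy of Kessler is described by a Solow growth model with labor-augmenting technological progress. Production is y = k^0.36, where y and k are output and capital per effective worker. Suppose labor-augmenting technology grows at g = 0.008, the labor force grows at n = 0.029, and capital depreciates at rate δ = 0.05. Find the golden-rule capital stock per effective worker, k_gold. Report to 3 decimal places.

Break-even investment rate: n + g + δ = 0.029 + 0.008 + 0.05 = 0.087.
Setting f'(k) = n+g+δ gives 0.36·k^(0.36−1) = 0.087, hence k_gold = (0.36/0.087)^(1/0.64) ≈ 9.1986.

k_gold ≈ 9.199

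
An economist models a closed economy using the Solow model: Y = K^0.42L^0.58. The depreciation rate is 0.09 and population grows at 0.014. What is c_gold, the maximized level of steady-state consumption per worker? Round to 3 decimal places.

c_gold ≈ 1.594

The effective depreciation rate is n + δ = 0.014 + 0.09 = 0.104.
At the golden rule the marginal product of capital equals n+δ: 0.42·k^(0.42−1) = 0.104. Solving, k_gold = (0.42/0.104)^(1/0.58) ≈ 11.0969.
y_gold = 11.0969^0.42 ≈ 2.7478.
c_gold = y_gold − (n+δ)·k_gold = 2.7478 − 0.104·11.0969 ≈ 1.5937.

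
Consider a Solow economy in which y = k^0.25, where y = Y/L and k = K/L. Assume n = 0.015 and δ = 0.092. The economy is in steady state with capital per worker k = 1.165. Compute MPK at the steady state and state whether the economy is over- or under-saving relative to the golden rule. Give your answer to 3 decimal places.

Break-even investment rate: n + δ = 0.015 + 0.092 = 0.107.
MPK = 0.25·k^(0.25−1) = 0.25·1.165^(-0.75) ≈ 0.2229.
MPK > 0.107, so the economy is dynamically efficient (under-saving).

under-saving; MPK ≈ 0.223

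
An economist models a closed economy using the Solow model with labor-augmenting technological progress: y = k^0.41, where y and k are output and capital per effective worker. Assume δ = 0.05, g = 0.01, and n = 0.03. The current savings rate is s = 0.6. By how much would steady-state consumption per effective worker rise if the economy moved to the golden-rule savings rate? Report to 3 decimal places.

Δc ≈ 0.197

Break-even investment rate: n + g + δ = 0.03 + 0.01 + 0.05 = 0.09.
Current steady state (s = 0.6): k* = (0.6/0.09)^(1/0.59) ≈ 24.9147, y* = 24.9147^0.41 ≈ 3.7372, c* = (1−0.6)·3.7372 ≈ 1.4949.
Maximizing c = f(k) − (n+g+δ)·k gives f'(k) = n+g+δ, i.e. 0.41·k^(0.41−1) = 0.09, so k_gold = (0.41/0.09)^(1/0.59) ≈ 13.0669.
y_gold = 13.0669^0.41 ≈ 2.8683, c_gold = y_gold − 0.09·k_gold ≈ 1.6923.
Gain: Δc = 1.6923 − 1.4949 ≈ 0.1974.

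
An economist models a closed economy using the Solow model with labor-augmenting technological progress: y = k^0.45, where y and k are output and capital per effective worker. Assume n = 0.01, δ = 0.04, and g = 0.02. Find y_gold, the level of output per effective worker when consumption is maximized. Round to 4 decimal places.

y_gold ≈ 4.5834

Break-even investment rate: n + g + δ = 0.01 + 0.02 + 0.04 = 0.07.
At the golden rule the marginal product of capital equals n+g+δ: 0.45·k^(0.45−1) = 0.07. Solving, k_gold = (0.45/0.07)^(1/0.55) ≈ 29.4645.
Output: y_gold = k_gold^0.45 = 29.4645^0.45 ≈ 4.5834.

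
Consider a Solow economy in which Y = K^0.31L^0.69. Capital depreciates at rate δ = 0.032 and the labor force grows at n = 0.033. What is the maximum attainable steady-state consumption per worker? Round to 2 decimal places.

Break-even investment rate: n + δ = 0.033 + 0.032 = 0.065.
Golden rule sets MPK = n+δ: 0.31·k^(0.31−1) = 0.065, so k_gold = (0.31/0.065)^(1/0.69) ≈ 9.6218.
y_gold = 9.6218^0.31 ≈ 2.0175.
c_gold = y_gold − (n+δ)·k_gold = 2.0175 − 0.065·9.6218 ≈ 1.3921.

c_gold ≈ 1.39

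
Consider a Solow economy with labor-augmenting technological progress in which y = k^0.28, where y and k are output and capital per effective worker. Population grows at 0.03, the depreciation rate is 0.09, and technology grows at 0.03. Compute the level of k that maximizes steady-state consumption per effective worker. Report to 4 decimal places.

k_gold ≈ 2.3795

Capital per effective worker breaks even when investment replaces (n + g + δ)·k; here n + g + δ = 0.15.
Setting f'(k) = n+g+δ gives 0.28·k^(0.28−1) = 0.15, hence k_gold = (0.28/0.15)^(1/0.72) ≈ 2.3795.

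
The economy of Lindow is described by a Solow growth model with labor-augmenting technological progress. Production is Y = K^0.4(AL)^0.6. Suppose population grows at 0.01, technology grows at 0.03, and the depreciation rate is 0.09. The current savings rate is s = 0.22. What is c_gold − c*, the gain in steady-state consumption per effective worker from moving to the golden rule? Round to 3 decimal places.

Δc ≈ 0.162

Break-even investment rate: n + g + δ = 0.01 + 0.03 + 0.09 = 0.13.
Current steady state (s = 0.22): k* = (0.22/0.13)^(1/0.6) ≈ 2.4032, y* = 2.4032^0.4 ≈ 1.4201, c* = (1−0.22)·1.4201 ≈ 1.1077.
At the golden rule the marginal product of capital equals n+g+δ: 0.4·k^(0.4−1) = 0.13. Solving, k_gold = (0.4/0.13)^(1/0.6) ≈ 6.5092.
y_gold = 6.5092^0.4 ≈ 2.1155, c_gold = y_gold − 0.13·k_gold ≈ 1.2693.
Gain: Δc = 1.2693 − 1.1077 ≈ 0.1616.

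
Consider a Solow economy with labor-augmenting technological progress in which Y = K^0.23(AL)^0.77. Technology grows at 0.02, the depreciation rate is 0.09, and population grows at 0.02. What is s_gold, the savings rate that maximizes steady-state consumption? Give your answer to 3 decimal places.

s_gold = 0.230

Break-even investment rate: n + g + δ = 0.02 + 0.02 + 0.09 = 0.13.
At the golden rule MPK = n+g+δ, and in any Cobb-Douglas steady state s = (n+g+δ)·k/y = MPK·k/y = capital's share 0.23.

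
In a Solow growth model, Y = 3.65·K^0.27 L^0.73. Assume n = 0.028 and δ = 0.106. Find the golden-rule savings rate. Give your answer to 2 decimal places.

s_gold = 0.27

n + δ = 0.028 + 0.106 = 0.134.
At the golden rule MPK = n+δ, and in any Cobb-Douglas steady state s = (n+δ)·k/y = MPK·k/y = capital's share 0.27.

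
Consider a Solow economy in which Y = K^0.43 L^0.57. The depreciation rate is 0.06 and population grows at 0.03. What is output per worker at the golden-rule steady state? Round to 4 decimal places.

n + δ = 0.03 + 0.06 = 0.09.
At the golden rule the marginal product of capital equals n+δ: 0.43·k^(0.43−1) = 0.09. Solving, k_gold = (0.43/0.09)^(1/0.57) ≈ 15.5462.
Output: y_gold = k_gold^0.43 = 15.5462^0.43 ≈ 3.2539.

y_gold ≈ 3.2539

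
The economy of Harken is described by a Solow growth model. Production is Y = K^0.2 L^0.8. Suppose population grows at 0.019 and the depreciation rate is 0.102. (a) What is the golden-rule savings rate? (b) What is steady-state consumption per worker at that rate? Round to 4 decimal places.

(a) s_gold = 0.2000; (b) c_gold ≈ 0.9071

Break-even investment rate: n + δ = 0.019 + 0.102 = 0.121.
For Cobb-Douglas, s_gold equals capital's share: s_gold = 0.2.
Setting f'(k) = n+δ gives 0.2·k^(0.2−1) = 0.121, hence k_gold = (0.2/0.121)^(1/0.8) ≈ 1.8742.
y_gold = 1.8742^0.2 ≈ 1.1339; c_gold = (1−0.2)·y_gold ≈ 0.9071.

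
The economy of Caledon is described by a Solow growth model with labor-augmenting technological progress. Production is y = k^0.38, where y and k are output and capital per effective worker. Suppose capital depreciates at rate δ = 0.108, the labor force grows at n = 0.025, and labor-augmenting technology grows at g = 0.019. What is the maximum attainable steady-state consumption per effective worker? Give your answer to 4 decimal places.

c_gold ≈ 1.0872

n + g + δ = 0.025 + 0.019 + 0.108 = 0.152.
Maximizing c = f(k) − (n+g+δ)·k gives f'(k) = n+g+δ, i.e. 0.38·k^(0.38−1) = 0.152, so k_gold = (0.38/0.152)^(1/0.62) ≈ 4.3837.
y_gold = 4.3837^0.38 ≈ 1.7535.
c_gold = y_gold − (n+g+δ)·k_gold = 1.7535 − 0.152·4.3837 ≈ 1.0872.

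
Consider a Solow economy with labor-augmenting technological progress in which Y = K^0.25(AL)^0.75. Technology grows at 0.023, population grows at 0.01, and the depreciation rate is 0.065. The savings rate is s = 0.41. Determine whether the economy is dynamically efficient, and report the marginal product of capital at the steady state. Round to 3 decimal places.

Break-even investment rate: n + g + δ = 0.01 + 0.023 + 0.065 = 0.098.
Steady-state k*: s·k^0.25 = 0.098·k gives k* = (0.41/0.098)^(1/0.75) ≈ 6.7413.
MPK = 0.25·6.7413^(-0.75) ≈ 0.0598.
MPK < n+g+δ = 0.098, so the economy is dynamically inefficient (over-saving).

dynamically inefficient; MPK ≈ 0.060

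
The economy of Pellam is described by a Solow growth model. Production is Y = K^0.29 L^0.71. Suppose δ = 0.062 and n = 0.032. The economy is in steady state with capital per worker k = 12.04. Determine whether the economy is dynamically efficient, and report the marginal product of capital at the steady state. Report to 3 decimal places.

The effective depreciation rate is n + δ = 0.032 + 0.062 = 0.094.
MPK = 0.29·k^(0.29−1) = 0.29·12.04^(-0.71) ≈ 0.0496.
MPK < 0.094, so the economy is dynamically inefficient (over-saving).

dynamically inefficient; MPK ≈ 0.050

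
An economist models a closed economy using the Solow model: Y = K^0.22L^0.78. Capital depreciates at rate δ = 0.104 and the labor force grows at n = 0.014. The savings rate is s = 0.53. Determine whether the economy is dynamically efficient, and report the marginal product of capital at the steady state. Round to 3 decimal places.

Break-even investment rate: n + δ = 0.014 + 0.104 = 0.118.
Steady-state k*: s·k^0.22 = 0.118·k gives k* = (0.53/0.118)^(1/0.78) ≈ 6.8612.
MPK = 0.22·6.8612^(-0.78) ≈ 0.0490.
MPK < n+δ = 0.118, so the economy is dynamically inefficient (over-saving).

dynamically inefficient; MPK ≈ 0.049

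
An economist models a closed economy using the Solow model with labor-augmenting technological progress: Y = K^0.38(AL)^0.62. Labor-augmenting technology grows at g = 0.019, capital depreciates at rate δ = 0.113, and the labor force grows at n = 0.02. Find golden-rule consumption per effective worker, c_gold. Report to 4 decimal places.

c_gold ≈ 1.0872

Break-even investment rate: n + g + δ = 0.02 + 0.019 + 0.113 = 0.152.
Maximizing c = f(k) − (n+g+δ)·k gives f'(k) = n+g+δ, i.e. 0.38·k^(0.38−1) = 0.152, so k_gold = (0.38/0.152)^(1/0.62) ≈ 4.3837.
y_gold = 4.3837^0.38 ≈ 1.7535.
c_gold = y_gold − (n+g+δ)·k_gold = 1.7535 − 0.152·4.3837 ≈ 1.0872.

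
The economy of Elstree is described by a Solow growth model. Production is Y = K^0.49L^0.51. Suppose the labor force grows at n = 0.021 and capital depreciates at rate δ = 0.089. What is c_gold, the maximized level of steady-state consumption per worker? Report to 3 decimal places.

Break-even investment rate: n + δ = 0.021 + 0.089 = 0.11.
Setting f'(k) = n+δ gives 0.49·k^(0.49−1) = 0.11, hence k_gold = (0.49/0.11)^(1/0.51) ≈ 18.7139.
y_gold = 18.7139^0.49 ≈ 4.2011.
c_gold = y_gold − (n+δ)·k_gold = 4.2011 − 0.11·18.7139 ≈ 2.1425.

c_gold ≈ 2.143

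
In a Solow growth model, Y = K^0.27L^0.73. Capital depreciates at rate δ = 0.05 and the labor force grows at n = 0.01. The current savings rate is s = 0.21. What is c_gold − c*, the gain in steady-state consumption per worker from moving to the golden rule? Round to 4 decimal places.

Δc ≈ 0.0177

Capital per worker breaks even when investment replaces (n + δ)·k; here n + δ = 0.06.
Current steady state (s = 0.21): k* = (0.21/0.06)^(1/0.73) ≈ 5.5629, y* = 5.5629^0.27 ≈ 1.5894, c* = (1−0.21)·1.5894 ≈ 1.2556.
Golden rule sets MPK = n+δ: 0.27·k^(0.27−1) = 0.06, so k_gold = (0.27/0.06)^(1/0.73) ≈ 7.8490.
y_gold = 7.8490^0.27 ≈ 1.7442, c_gold = y_gold − 0.06·k_gold ≈ 1.2733.
Gain: Δc = 1.2733 − 1.2556 ≈ 0.0177.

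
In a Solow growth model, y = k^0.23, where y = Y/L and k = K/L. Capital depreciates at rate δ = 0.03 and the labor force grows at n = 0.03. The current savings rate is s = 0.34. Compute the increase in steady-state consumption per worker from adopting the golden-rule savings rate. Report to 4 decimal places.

Δc ≈ 0.0422

n + δ = 0.03 + 0.03 = 0.06.
Current steady state (s = 0.34): k* = (0.34/0.06)^(1/0.77) ≈ 9.5137, y* = 9.5137^0.23 ≈ 1.6789, c* = (1−0.34)·1.6789 ≈ 1.1081.
Golden rule sets MPK = n+δ: 0.23·k^(0.23−1) = 0.06, so k_gold = (0.23/0.06)^(1/0.77) ≈ 5.7265.
y_gold = 5.7265^0.23 ≈ 1.4939, c_gold = y_gold − 0.06·k_gold ≈ 1.1503.
Gain: Δc = 1.1503 − 1.1081 ≈ 0.0422.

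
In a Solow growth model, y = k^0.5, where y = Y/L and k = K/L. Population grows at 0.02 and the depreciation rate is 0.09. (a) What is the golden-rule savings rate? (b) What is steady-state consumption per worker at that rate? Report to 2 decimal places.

Capital per worker breaks even when investment replaces (n + δ)·k; here n + δ = 0.11.
For Cobb-Douglas, s_gold equals capital's share: s_gold = 0.5.
Setting f'(k) = n+δ gives 0.5·k^(0.5−1) = 0.11, hence k_gold = (0.5/0.11)^(1/0.5) ≈ 20.6612.
y_gold = 20.6612^0.5 ≈ 4.5455; c_gold = (1−0.5)·y_gold ≈ 2.2727.

(a) s_gold = 0.50; (b) c_gold ≈ 2.27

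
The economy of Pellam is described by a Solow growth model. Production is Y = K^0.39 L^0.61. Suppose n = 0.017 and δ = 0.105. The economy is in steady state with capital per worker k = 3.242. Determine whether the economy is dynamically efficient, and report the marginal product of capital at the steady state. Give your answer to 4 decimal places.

dynamically efficient; MPK ≈ 0.1903

The effective depreciation rate is n + δ = 0.017 + 0.105 = 0.122.
MPK = 0.39·k^(0.39−1) = 0.39·3.242^(-0.61) ≈ 0.1903.
MPK > 0.122, so the economy is dynamically efficient (under-saving).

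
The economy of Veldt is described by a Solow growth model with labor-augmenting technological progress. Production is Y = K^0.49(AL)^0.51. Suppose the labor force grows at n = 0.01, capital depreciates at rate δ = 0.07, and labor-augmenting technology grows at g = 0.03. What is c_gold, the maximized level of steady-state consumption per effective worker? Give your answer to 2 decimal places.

c_gold ≈ 2.14

Capital per effective worker breaks even when investment replaces (n + g + δ)·k; here n + g + δ = 0.11.
Golden rule sets MPK = n+g+δ: 0.49·k^(0.49−1) = 0.11, so k_gold = (0.49/0.11)^(1/0.51) ≈ 18.7139.
y_gold = 18.7139^0.49 ≈ 4.2011.
c_gold = y_gold − (n+g+δ)·k_gold = 4.2011 − 0.11·18.7139 ≈ 2.1425.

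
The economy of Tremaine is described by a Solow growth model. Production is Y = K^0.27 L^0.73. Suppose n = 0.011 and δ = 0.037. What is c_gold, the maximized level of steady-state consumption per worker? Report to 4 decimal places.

c_gold ≈ 1.3828

n + δ = 0.011 + 0.037 = 0.048.
Maximizing c = f(k) − (n+δ)·k gives f'(k) = n+δ, i.e. 0.27·k^(0.27−1) = 0.048, so k_gold = (0.27/0.048)^(1/0.73) ≈ 10.6553.
y_gold = 10.6553^0.27 ≈ 1.8943.
c_gold = y_gold − (n+δ)·k_gold = 1.8943 − 0.048·10.6553 ≈ 1.3828.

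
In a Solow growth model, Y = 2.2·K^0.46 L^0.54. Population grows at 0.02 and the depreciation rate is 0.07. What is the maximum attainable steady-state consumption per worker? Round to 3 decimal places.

The effective depreciation rate is n + δ = 0.02 + 0.07 = 0.09.
At the golden rule the marginal product of capital equals n+δ: 0.46·2.2·k^(0.46−1) = 0.09. Solving, k_gold = (0.46·2.2/0.09)^(1/0.54) ≈ 88.3449.
y_gold = 2.2·88.3449^0.46 ≈ 17.2849.
c_gold = y_gold − (n+δ)·k_gold = 17.2849 − 0.09·88.3449 ≈ 9.3338.

c_gold ≈ 9.334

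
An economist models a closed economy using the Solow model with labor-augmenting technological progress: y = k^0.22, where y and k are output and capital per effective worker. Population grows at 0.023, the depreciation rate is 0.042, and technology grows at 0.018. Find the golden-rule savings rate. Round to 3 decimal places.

The effective depreciation rate is n + g + δ = 0.023 + 0.018 + 0.042 = 0.083.
At the golden rule MPK = n+g+δ, and in any Cobb-Douglas steady state s = (n+g+δ)·k/y = MPK·k/y = capital's share 0.22.

s_gold = 0.220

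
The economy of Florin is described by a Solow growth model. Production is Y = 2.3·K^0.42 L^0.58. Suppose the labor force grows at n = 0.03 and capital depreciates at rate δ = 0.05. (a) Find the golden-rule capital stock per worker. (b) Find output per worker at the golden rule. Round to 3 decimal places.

(a) k_gold ≈ 73.337; (b) y_gold ≈ 13.969

n + δ = 0.03 + 0.05 = 0.08.
Maximizing c = f(k) − (n+δ)·k gives f'(k) = n+δ, i.e. 0.42·2.3·k^(0.42−1) = 0.08, so k_gold = (0.42·2.3/0.08)^(1/0.58) ≈ 73.3369.
y_gold = 2.3·73.3369^0.42 ≈ 13.9689.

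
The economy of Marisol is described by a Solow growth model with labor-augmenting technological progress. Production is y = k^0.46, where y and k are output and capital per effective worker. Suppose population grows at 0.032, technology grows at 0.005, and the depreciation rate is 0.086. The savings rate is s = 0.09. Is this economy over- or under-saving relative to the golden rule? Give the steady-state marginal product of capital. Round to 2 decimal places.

Break-even investment rate: n + g + δ = 0.032 + 0.005 + 0.086 = 0.123.
Steady-state k*: s·k^0.46 = 0.123·k gives k* = (0.09/0.123)^(1/0.54) ≈ 0.5608.
MPK = 0.46·0.5608^(-0.54) ≈ 0.6287.
MPK > n+g+δ = 0.123, so the economy is dynamically efficient (under-saving).

under-saving; MPK ≈ 0.63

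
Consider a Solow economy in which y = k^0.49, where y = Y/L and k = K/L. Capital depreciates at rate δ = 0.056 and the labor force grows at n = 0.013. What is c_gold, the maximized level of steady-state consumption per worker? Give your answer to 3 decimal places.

c_gold ≈ 3.354

n + δ = 0.013 + 0.056 = 0.069.
Setting f'(k) = n+δ gives 0.49·k^(0.49−1) = 0.069, hence k_gold = (0.49/0.069)^(1/0.51) ≈ 46.6990.
y_gold = 46.6990^0.49 ≈ 6.5760.
c_gold = y_gold − (n+δ)·k_gold = 6.5760 − 0.069·46.6990 ≈ 3.3538.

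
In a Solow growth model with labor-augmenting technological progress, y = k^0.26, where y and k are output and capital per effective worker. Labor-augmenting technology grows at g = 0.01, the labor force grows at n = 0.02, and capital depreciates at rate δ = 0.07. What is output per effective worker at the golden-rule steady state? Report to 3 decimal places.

y_gold ≈ 1.399

n + g + δ = 0.02 + 0.01 + 0.07 = 0.1.
Setting f'(k) = n+g+δ gives 0.26·k^(0.26−1) = 0.1, hence k_gold = (0.26/0.1)^(1/0.74) ≈ 3.6373.
Output: y_gold = k_gold^0.26 = 3.6373^0.26 ≈ 1.3989.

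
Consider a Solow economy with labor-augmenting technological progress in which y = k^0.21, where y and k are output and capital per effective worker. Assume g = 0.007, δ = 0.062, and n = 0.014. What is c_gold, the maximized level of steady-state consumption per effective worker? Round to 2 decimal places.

c_gold ≈ 1.01

Break-even investment rate: n + g + δ = 0.014 + 0.007 + 0.062 = 0.083.
Setting f'(k) = n+g+δ gives 0.21·k^(0.21−1) = 0.083, hence k_gold = (0.21/0.083)^(1/0.79) ≈ 3.2382.
y_gold = 3.2382^0.21 ≈ 1.2799.
c_gold = y_gold − (n+g+δ)·k_gold = 1.2799 − 0.083·3.2382 ≈ 1.0111.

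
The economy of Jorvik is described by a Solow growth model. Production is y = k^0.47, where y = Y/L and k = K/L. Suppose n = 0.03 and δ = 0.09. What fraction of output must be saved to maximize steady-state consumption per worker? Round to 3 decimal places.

s_gold = 0.470

Break-even investment rate: n + δ = 0.03 + 0.09 = 0.12.
At the golden rule MPK = n+δ, and in any Cobb-Douglas steady state s = (n+δ)·k/y = MPK·k/y = capital's share 0.47.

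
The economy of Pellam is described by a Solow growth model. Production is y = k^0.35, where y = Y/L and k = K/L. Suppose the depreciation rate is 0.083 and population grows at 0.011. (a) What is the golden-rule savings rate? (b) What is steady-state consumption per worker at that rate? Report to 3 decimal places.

(a) s_gold = 0.350; (b) c_gold ≈ 1.319

n + δ = 0.011 + 0.083 = 0.094.
For Cobb-Douglas, s_gold equals capital's share: s_gold = 0.35.
Maximizing c = f(k) − (n+δ)·k gives f'(k) = n+δ, i.e. 0.35·k^(0.35−1) = 0.094, so k_gold = (0.35/0.094)^(1/0.65) ≈ 7.5573.
y_gold = 7.5573^0.35 ≈ 2.0297; c_gold = (1−0.35)·y_gold ≈ 1.3193.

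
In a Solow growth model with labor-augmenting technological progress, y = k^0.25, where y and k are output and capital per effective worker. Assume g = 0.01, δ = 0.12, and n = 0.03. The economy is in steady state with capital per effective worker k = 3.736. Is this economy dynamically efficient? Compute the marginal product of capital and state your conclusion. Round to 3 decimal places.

Break-even investment rate: n + g + δ = 0.03 + 0.01 + 0.12 = 0.16.
MPK = 0.25·k^(0.25−1) = 0.25·3.736^(-0.75) ≈ 0.0930.
MPK < 0.16, so the economy is dynamically inefficient (over-saving).

dynamically inefficient; MPK ≈ 0.093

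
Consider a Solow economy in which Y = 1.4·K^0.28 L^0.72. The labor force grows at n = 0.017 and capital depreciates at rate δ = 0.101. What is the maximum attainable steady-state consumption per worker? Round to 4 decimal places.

c_gold ≈ 1.6078

The effective depreciation rate is n + δ = 0.017 + 0.101 = 0.118.
Maximizing c = f(k) − (n+δ)·k gives f'(k) = n+δ, i.e. 0.28·1.4·k^(0.28−1) = 0.118, so k_gold = (0.28·1.4/0.118)^(1/0.72) ≈ 5.2987.
y_gold = 1.4·5.2987^0.28 ≈ 2.2330.
c_gold = y_gold − (n+δ)·k_gold = 2.2330 − 0.118·5.2987 ≈ 1.6078.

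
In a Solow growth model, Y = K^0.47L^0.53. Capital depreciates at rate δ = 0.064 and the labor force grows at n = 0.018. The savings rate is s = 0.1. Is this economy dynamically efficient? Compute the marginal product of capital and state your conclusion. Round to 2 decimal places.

Break-even investment rate: n + δ = 0.018 + 0.064 = 0.082.
Steady-state k*: s·k^0.47 = 0.082·k gives k* = (0.1/0.082)^(1/0.53) ≈ 1.4542.
MPK = 0.47·1.4542^(-0.53) ≈ 0.3854.
MPK > n+δ = 0.082, so the economy is dynamically efficient (under-saving).

dynamically efficient; MPK ≈ 0.39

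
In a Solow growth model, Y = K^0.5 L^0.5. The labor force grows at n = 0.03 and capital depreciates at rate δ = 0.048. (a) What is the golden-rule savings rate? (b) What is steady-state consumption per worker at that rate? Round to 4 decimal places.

(a) s_gold = 0.5000; (b) c_gold ≈ 3.2051

The effective depreciation rate is n + δ = 0.03 + 0.048 = 0.078.
For Cobb-Douglas, s_gold equals capital's share: s_gold = 0.5.
Maximizing c = f(k) − (n+δ)·k gives f'(k) = n+δ, i.e. 0.5·k^(0.5−1) = 0.078, so k_gold = (0.5/0.078)^(1/0.5) ≈ 41.0914.
y_gold = 41.0914^0.5 ≈ 6.4103; c_gold = (1−0.5)·y_gold ≈ 3.2051.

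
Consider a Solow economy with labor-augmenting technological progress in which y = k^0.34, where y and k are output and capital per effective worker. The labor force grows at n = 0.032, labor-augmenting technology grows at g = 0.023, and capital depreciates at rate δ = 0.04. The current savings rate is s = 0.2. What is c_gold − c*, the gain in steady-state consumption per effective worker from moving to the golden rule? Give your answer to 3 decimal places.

Δc ≈ 0.099

Capital per effective worker breaks even when investment replaces (n + g + δ)·k; here n + g + δ = 0.095.
Current steady state (s = 0.2): k* = (0.2/0.095)^(1/0.66) ≈ 3.0893, y* = 3.0893^0.34 ≈ 1.4674, c* = (1−0.2)·1.4674 ≈ 1.1739.
At the golden rule the marginal product of capital equals n+g+δ: 0.34·k^(0.34−1) = 0.095. Solving, k_gold = (0.34/0.095)^(1/0.66) ≈ 6.9028.
y_gold = 6.9028^0.34 ≈ 1.9287, c_gold = y_gold − 0.095·k_gold ≈ 1.2730.
Gain: Δc = 1.2730 − 1.1739 ≈ 0.0990.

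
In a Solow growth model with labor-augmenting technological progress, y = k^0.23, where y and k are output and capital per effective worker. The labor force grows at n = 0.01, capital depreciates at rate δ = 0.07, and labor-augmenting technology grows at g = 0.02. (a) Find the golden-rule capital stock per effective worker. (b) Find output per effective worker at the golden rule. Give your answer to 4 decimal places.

Capital per effective worker breaks even when investment replaces (n + g + δ)·k; here n + g + δ = 0.1.
Golden rule sets MPK = n+g+δ: 0.23·k^(0.23−1) = 0.1, so k_gold = (0.23/0.1)^(1/0.77) ≈ 2.9497.
y_gold = 2.9497^0.23 ≈ 1.2825.

(a) k_gold ≈ 2.9497; (b) y_gold ≈ 1.2825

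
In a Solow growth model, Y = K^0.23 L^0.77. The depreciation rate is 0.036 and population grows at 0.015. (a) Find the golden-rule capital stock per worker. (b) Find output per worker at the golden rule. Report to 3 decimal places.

(a) k_gold ≈ 7.072; (b) y_gold ≈ 1.568

The effective depreciation rate is n + δ = 0.015 + 0.036 = 0.051.
Maximizing c = f(k) − (n+δ)·k gives f'(k) = n+δ, i.e. 0.23·k^(0.23−1) = 0.051, so k_gold = (0.23/0.051)^(1/0.77) ≈ 7.0722.
y_gold = 7.0722^0.23 ≈ 1.5682.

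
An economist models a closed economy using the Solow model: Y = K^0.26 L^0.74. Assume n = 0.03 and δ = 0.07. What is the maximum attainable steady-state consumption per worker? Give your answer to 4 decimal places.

c_gold ≈ 1.0352

n + δ = 0.03 + 0.07 = 0.1.
Golden rule sets MPK = n+δ: 0.26·k^(0.26−1) = 0.1, so k_gold = (0.26/0.1)^(1/0.74) ≈ 3.6373.
y_gold = 3.6373^0.26 ≈ 1.3989.
c_gold = y_gold − (n+δ)·k_gold = 1.3989 − 0.1·3.6373 ≈ 1.0352.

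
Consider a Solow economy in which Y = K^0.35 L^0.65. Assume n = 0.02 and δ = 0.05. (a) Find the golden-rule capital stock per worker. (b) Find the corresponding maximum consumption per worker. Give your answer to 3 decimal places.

Capital per worker breaks even when investment replaces (n + δ)·k; here n + δ = 0.07.
Setting f'(k) = n+δ gives 0.35·k^(0.35−1) = 0.07, hence k_gold = (0.35/0.07)^(1/0.65) ≈ 11.8943.
y_gold = 11.8943^0.35 ≈ 2.3789; c_gold = y_gold − 0.07·k_gold ≈ 1.5463.

(a) k_gold ≈ 11.894; (b) c_gold ≈ 1.546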